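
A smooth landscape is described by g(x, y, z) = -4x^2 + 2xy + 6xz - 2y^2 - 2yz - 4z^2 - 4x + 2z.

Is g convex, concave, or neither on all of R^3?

g is quadratic, so its Hessian is the constant matrix H = [[-8, 2, 6], [2, -4, -2], [6, -2, -8]].
Leading principal minors: -8, 28, -96.
Signs alternate −, +, − ⇒ H ≺ 0 ⇒ concave.

concave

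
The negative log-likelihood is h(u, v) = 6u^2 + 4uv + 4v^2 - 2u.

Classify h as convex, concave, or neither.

convex

h is quadratic, so its Hessian is the constant matrix H = [[12, 4], [4, 8]].
det(H) = 80, tr(H) = 20.
det(H) > 0 and tr(H) > 0, so H is positive definite everywhere: convex.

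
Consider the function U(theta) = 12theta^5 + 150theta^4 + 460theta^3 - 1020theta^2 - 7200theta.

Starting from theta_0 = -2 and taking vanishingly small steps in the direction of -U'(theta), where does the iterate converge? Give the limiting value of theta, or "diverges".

2

U'(theta) = 60(theta - 2)(theta + 3)(theta + 4)(theta + 5), so U'(-2) = -1440.
Gradient descent moves in the -U' direction, i.e. theta is increasing.
The nearest critical point in that direction is theta = 2, where U'' = 12600 > 0 (a local minimum). The iterate converges there.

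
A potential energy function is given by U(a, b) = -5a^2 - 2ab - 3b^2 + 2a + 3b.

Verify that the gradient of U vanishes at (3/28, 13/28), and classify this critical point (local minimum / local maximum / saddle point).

local maximum

∇U = (-10a - 2b + 2, -2a - 6b + 3); substituting (3/28, 13/28) gives ∇U = (0, 0), so (3/28, 13/28) is indeed a critical point.
The Hessian of U is constant: H = [[-10, -2], [-2, -6]].
det(H) = (-10)·(-6) − (-2)² = 56.
det(H) > 0 and tr(H) = -16 < 0, so H is negative definite and the point is a local maximum.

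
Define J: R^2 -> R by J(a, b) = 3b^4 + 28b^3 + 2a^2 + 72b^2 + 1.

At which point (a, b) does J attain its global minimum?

(0, 0)

J(a,b) separates as P(a) + Q(b) + 1, so its minimum is min P + min Q + 1.
P'(a) = 4a vanishes at a ∈ {0}; Q'(b) = 12b(b + 3)(b + 4) vanishes at b ∈ {-4, -3, 0}.
Local minima of P (where P''>0): P(0)=0. Local minima of Q: Q(-4)=128, Q(0)=0.
So the global minimum of J is P(0) + Q(0) + 1 = 0 + 0 + 1 = 1, attained at (0, 0).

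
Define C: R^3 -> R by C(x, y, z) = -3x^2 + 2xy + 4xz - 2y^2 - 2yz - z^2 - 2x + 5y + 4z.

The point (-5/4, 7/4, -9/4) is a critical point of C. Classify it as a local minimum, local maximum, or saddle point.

The Hessian is constant: H = [[-6, 2, 4], [2, -4, -2], [4, -2, -2]].
Leading principal minors: Δ₁ = -6, Δ₂ = 20, Δ₃ = 16.
The minors fit neither the all-positive nor the alternating-sign pattern, so H is indefinite: a saddle point.

saddle point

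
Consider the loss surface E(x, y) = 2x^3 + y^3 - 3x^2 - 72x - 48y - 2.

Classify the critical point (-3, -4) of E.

The mixed partial ∂²E/∂x∂y is 0, so the Hessian at any point is diag(E_xx, E_yy) = diag(6(2x - 1), 6y).
At (-3, -4): H = diag(-42, -24).
Both eigenvalues are negative, so H is negative definite: a local maximum.

local maximum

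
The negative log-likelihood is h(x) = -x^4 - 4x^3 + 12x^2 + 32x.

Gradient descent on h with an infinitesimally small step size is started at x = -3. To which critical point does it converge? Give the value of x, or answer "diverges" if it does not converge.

-1

h'(x) = -4(x - 2)(x + 1)(x + 4), so h'(-3) = -40.
Gradient descent moves in the -h' direction, i.e. x is increasing.
The nearest critical point in that direction is x = -1, where h'' = 36 > 0 (a local minimum). The iterate converges there.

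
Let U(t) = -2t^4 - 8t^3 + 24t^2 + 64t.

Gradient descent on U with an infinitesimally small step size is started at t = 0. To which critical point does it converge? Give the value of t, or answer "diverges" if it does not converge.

-1

U'(t) = -8(t - 2)(t + 1)(t + 4), so U'(0) = 64.
Gradient descent moves in the -U' direction, i.e. t is decreasing.
The nearest critical point in that direction is t = -1, where U'' = 72 > 0 (a local minimum). The iterate converges there.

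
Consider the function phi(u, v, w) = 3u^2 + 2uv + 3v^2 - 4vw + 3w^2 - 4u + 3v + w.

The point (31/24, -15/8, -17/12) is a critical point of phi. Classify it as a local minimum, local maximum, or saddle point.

The Hessian is constant: H = [[6, 2, 0], [2, 6, -4], [0, -4, 6]].
Leading principal minors: Δ₁ = 6, Δ₂ = 32, Δ₃ = 96.
All leading minors are positive, so H is positive definite: a local minimum.

local minimum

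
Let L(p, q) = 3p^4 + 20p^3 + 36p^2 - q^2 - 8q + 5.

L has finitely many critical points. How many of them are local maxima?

L separates as a function of p plus a function of q, so ∇L=0 decouples.
∂L/∂p = 12p(p + 2)(p + 3) = 0 at p ∈ {-3, -2, 0}; ∂L/∂q = -2(q + 4) = 0 at q ∈ {-4}.
The Hessian is diagonal: diag(L_pp, L_qq). Second derivatives: L_pp(-3)=36, L_pp(-2)=-24, L_pp(0)=72; L_qq(-4)=-2.
Local maxima occur where both diagonal entries negative: (-2, -4). Count: 1.

1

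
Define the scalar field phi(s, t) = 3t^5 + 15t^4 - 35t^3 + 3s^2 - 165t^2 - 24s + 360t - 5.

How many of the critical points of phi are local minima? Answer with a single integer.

2

phi separates as a function of s plus a function of t, so ∇phi=0 decouples.
∂phi/∂s = 6(s - 4) = 0 at s ∈ {4}; ∂phi/∂t = 15(t - 2)(t - 1)(t + 3)(t + 4) = 0 at t ∈ {-4, -3, 1, 2}.
The Hessian is diagonal: diag(phi_ss, phi_tt). Second derivatives: phi_ss(4)=6; phi_tt(-4)=-450, phi_tt(-3)=300, phi_tt(1)=-300, phi_tt(2)=450.
Local minima occur where both diagonal entries positive: (4, -3), (4, 2). Count: 2.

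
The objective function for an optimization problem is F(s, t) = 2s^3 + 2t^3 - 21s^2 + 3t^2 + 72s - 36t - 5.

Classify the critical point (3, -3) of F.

The mixed partial ∂²F/∂s∂t is 0, so the Hessian at any point is diag(F_ss, F_tt) = diag(6(2s - 7), 6(2t + 1)).
At (3, -3): H = diag(-6, -30).
Both eigenvalues are negative, so H is negative definite: a local maximum.

local maximum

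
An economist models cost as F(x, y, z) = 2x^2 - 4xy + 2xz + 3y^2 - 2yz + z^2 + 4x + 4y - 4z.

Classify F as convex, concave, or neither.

F is quadratic, so its Hessian is the constant matrix H = [[4, -4, 2], [-4, 6, -2], [2, -2, 2]].
Leading principal minors: 4, 8, 8.
All positive ⇒ H ≻ 0 ⇒ convex.

convex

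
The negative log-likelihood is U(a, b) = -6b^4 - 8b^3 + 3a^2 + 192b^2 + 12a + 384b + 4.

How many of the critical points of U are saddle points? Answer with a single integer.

2

U separates as a function of a plus a function of b, so ∇U=0 decouples.
∂U/∂a = 6(a + 2) = 0 at a ∈ {-2}; ∂U/∂b = -24(b - 4)(b + 1)(b + 4) = 0 at b ∈ {-4, -1, 4}.
The Hessian is diagonal: diag(U_aa, U_bb). Second derivatives: U_aa(-2)=6; U_bb(-4)=-576, U_bb(-1)=360, U_bb(4)=-960.
Saddle points occur where the two diagonal entries have opposite signs: (-2, -4), (-2, 4). Count: 2.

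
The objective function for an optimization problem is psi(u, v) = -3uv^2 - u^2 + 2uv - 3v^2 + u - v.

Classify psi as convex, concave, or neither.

The term -3uv^2 is cubic, so the Hessian is not constant.
∂²psi/∂v² = -6u - 6, which takes both signs as u varies (negative for sufficiently large u). A diagonal entry of the Hessian changing sign means the Hessian is neither positive- nor negative-semidefinite on all of R^2.

neither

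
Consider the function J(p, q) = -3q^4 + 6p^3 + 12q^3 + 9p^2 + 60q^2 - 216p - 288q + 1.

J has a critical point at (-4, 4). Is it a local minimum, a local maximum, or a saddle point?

local maximum

The mixed partial ∂²J/∂p∂q is 0, so the Hessian at any point is diag(J_pp, J_qq) = diag(18(2p + 1), 12(-3q^2 + 6q + 10)).
At (-4, 4): H = diag(-126, -168).
Both eigenvalues are negative, so H is negative definite: a local maximum.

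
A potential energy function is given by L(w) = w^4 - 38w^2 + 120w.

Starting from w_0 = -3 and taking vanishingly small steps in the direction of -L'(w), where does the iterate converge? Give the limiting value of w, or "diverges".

-5

L'(w) = 4(w - 3)(w - 2)(w + 5), so L'(-3) = 240.
Gradient descent moves in the -L' direction, i.e. w is decreasing.
The nearest critical point in that direction is w = -5, where L'' = 224 > 0 (a local minimum). The iterate converges there.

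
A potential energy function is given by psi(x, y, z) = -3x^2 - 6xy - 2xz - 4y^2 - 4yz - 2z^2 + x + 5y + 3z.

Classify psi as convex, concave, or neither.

psi is quadratic, so its Hessian is the constant matrix H = [[-6, -6, -2], [-6, -8, -4], [-2, -4, -4]].
Leading principal minors: -6, 12, -16.
Signs alternate −, +, − ⇒ H ≺ 0 ⇒ concave.

concave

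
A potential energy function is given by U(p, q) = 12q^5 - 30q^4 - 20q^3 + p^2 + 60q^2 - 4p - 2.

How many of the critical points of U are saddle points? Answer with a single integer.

2

U separates as a function of p plus a function of q, so ∇U=0 decouples.
∂U/∂p = 2(p - 2) = 0 at p ∈ {2}; ∂U/∂q = 60q(q - 2)(q - 1)(q + 1) = 0 at q ∈ {-1, 0, 1, 2}.
The Hessian is diagonal: diag(U_pp, U_qq). Second derivatives: U_pp(2)=2; U_qq(-1)=-360, U_qq(0)=120, U_qq(1)=-120, U_qq(2)=360.
Saddle points occur where the two diagonal entries have opposite signs: (2, -1), (2, 1). Count: 2.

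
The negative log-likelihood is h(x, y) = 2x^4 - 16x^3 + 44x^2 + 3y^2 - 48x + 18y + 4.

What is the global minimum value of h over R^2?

h(x,y) separates as P(x) + Q(y) + 4, so its minimum is min P + min Q + 4.
P'(x) = 8(x - 3)(x - 2)(x - 1) vanishes at x ∈ {1, 2, 3}; Q'(y) = 6y + 18 vanishes at y ∈ {-3}.
Local minima of P (where P''>0): P(1)=-18, P(3)=-18. Local minima of Q: Q(-3)=-27.
So the global minimum of h is P(1) + Q(-3) + 4 = -18 − 27 + 4 = -41, attained at (1, -3).

-41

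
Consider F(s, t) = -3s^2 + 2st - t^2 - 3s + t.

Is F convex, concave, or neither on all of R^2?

concave

F is quadratic, so its Hessian is the constant matrix H = [[-6, 2], [2, -2]].
det(H) = 8, tr(H) = -8.
det(H) > 0 and tr(H) < 0, so H is negative definite everywhere: concave.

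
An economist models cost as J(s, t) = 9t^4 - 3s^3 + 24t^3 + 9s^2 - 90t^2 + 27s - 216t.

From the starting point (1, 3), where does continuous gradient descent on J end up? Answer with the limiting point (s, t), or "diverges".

(-1, 2)

J is separable, so gradient descent decouples: s follows -∂J/∂s, t follows -∂J/∂t.
∂J/∂s = -9(s - 3)(s + 1); at s=1 this is 36, so s decreases.
∂J/∂t = 36(t - 2)(t + 1)(t + 3); at t=3 this is 864, so t decreases.
s converges to its nearest critical value -1 (a local min of the s-part); t converges to 2. The iterate converges to (-1, 2).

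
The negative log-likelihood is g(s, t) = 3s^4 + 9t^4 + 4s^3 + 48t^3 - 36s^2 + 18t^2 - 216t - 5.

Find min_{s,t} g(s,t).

g(s,t) separates as P(s) + Q(t) − 5, so its minimum is min P + min Q − 5.
P'(s) = 12s(s - 2)(s + 3) vanishes at s ∈ {-3, 0, 2}; Q'(t) = 36(t - 1)(t + 2)(t + 3) vanishes at t ∈ {-3, -2, 1}.
Local minima of P (where P''>0): P(-3)=-189, P(2)=-64. Local minima of Q: Q(-3)=243, Q(1)=-141.
So the global minimum of g is P(-3) + Q(1) − 5 = -189 − 141 − 5 = -335, attained at (-3, 1).

-335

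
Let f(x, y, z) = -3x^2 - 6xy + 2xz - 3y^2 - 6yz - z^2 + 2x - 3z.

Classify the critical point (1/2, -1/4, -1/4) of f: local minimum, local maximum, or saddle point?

saddle point

The Hessian is constant: H = [[-6, -6, 2], [-6, -6, -6], [2, -6, -2]].
Leading principal minors: Δ₁ = -6, Δ₂ = 0, Δ₃ = 384.
The minors fit neither the all-positive nor the alternating-sign pattern, so H is indefinite: a saddle point.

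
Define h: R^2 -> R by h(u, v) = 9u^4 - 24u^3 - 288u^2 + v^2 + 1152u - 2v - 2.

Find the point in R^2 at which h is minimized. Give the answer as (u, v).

(-4, 1)

h(u,v) separates as P(u) + Q(v) − 2, so its minimum is min P + min Q − 2.
P'(u) = 36(u - 4)(u - 2)(u + 4) vanishes at u ∈ {-4, 2, 4}; Q'(v) = 2v - 2 vanishes at v ∈ {1}.
Local minima of P (where P''>0): P(-4)=-5376, P(4)=768. Local minima of Q: Q(1)=-1.
So the global minimum of h is P(-4) + Q(1) − 2 = -5376 − 1 − 2 = -5379, attained at (-4, 1).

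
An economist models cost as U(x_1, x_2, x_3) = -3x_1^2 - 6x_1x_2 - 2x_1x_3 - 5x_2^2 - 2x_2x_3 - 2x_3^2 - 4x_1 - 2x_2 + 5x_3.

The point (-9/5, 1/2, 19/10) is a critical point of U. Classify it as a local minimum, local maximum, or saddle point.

The Hessian is constant: H = [[-6, -6, -2], [-6, -10, -2], [-2, -2, -4]].
Leading principal minors: Δ₁ = -6, Δ₂ = 24, Δ₃ = -80.
The minors alternate sign starting negative (−, +, −), so H is negative definite: a local maximum.

local maximum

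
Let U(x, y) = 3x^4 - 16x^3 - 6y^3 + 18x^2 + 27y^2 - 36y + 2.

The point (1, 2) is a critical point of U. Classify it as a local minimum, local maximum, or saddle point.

The mixed partial ∂²U/∂x∂y is 0, so the Hessian at any point is diag(U_xx, U_yy) = diag(12(3x^2 - 8x + 3), 18(-2y + 3)).
At (1, 2): H = diag(-24, -18).
Both eigenvalues are negative, so H is negative definite: a local maximum.

local maximum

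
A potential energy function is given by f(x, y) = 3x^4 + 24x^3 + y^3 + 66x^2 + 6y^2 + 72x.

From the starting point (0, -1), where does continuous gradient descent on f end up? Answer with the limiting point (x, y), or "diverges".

f is separable, so gradient descent decouples: x follows -∂f/∂x, y follows -∂f/∂y.
∂f/∂x = 12(x + 1)(x + 2)(x + 3); at x=0 this is 72, so x decreases.
∂f/∂y = 3y(y + 4); at y=-1 this is -9, so y increases.
x converges to its nearest critical value -1 (a local min of the x-part); y converges to 0. The iterate converges to (-1, 0).

(-1, 0)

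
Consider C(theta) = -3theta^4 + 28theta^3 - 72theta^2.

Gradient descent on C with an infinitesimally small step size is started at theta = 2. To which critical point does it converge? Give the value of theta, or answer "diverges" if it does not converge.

3

C'(theta) = -12theta(theta - 4)(theta - 3), so C'(2) = -48.
Gradient descent moves in the -C' direction, i.e. theta is increasing.
The nearest critical point in that direction is theta = 3, where C'' = 36 > 0 (a local minimum). The iterate converges there.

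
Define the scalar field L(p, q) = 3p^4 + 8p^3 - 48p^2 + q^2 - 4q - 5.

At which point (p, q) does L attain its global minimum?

L(p,q) separates as A(p) + B(q) − 5, so its minimum is min A + min B − 5.
A'(p) = 12p(p - 2)(p + 4) vanishes at p ∈ {-4, 0, 2}; B'(q) = 2q - 4 vanishes at q ∈ {2}.
Local minima of A (where A''>0): A(-4)=-512, A(2)=-80. Local minima of B: B(2)=-4.
So the global minimum of L is A(-4) + B(2) − 5 = -512 − 4 − 5 = -521, attained at (-4, 2).

(-4, 2)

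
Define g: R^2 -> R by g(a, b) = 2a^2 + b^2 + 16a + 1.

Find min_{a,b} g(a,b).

g(a,b) separates as P(a) + Q(b) + 1, so its minimum is min P + min Q + 1.
P'(a) = 4a + 16 vanishes at a ∈ {-4}; Q'(b) = 2b vanishes at b ∈ {0}.
Local minima of P (where P''>0): P(-4)=-32. Local minima of Q: Q(0)=0.
So the global minimum of g is P(-4) + Q(0) + 1 = -32 + 0 + 1 = -31, attained at (-4, 0).

-31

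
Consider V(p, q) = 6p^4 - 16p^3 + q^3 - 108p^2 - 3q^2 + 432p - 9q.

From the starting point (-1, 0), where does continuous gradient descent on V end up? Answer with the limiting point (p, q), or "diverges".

V is separable, so gradient descent decouples: p follows -∂V/∂p, q follows -∂V/∂q.
∂V/∂p = 24(p - 3)(p - 2)(p + 3); at p=-1 this is 576, so p decreases.
∂V/∂q = 3(q - 3)(q + 1); at q=0 this is -9, so q increases.
p converges to its nearest critical value -3 (a local min of the p-part); q converges to 3. The iterate converges to (-3, 3).

(-3, 3)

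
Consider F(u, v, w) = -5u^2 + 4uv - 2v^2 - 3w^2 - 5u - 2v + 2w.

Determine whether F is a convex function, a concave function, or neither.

concave

F is quadratic, so its Hessian is the constant matrix H = [[-10, 4, 0], [4, -4, 0], [0, 0, -6]].
Leading principal minors: -10, 24, -144.
Signs alternate −, +, − ⇒ H ≺ 0 ⇒ concave.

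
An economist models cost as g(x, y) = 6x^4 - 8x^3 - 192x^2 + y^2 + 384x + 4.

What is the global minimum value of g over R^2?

g(x,y) separates as P(x) + Q(y) + 4, so its minimum is min P + min Q + 4.
P'(x) = 24(x - 4)(x - 1)(x + 4) vanishes at x ∈ {-4, 1, 4}; Q'(y) = 2y vanishes at y ∈ {0}.
Local minima of P (where P''>0): P(-4)=-2560, P(4)=-512. Local minima of Q: Q(0)=0.
So the global minimum of g is P(-4) + Q(0) + 4 = -2560 + 0 + 4 = -2556, attained at (-4, 0).

-2556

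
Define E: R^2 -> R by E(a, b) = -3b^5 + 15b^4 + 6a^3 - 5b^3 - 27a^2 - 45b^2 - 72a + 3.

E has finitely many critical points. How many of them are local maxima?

E separates as a function of a plus a function of b, so ∇E=0 decouples.
∂E/∂a = 18(a - 4)(a + 1) = 0 at a ∈ {-1, 4}; ∂E/∂b = -15b(b - 3)(b - 2)(b + 1) = 0 at b ∈ {-1, 0, 2, 3}.
The Hessian is diagonal: diag(E_aa, E_bb). Second derivatives: E_aa(-1)=-90, E_aa(4)=90; E_bb(-1)=180, E_bb(0)=-90, E_bb(2)=90, E_bb(3)=-180.
Local maxima occur where both diagonal entries negative: (-1, 0), (-1, 3). Count: 2.

2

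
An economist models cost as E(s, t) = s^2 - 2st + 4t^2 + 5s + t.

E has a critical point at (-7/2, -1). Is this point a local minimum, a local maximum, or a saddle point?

local minimum

The Hessian of E is constant: H = [[2, -2], [-2, 8]].
det(H) = 2·8 − (-2)² = 12.
det(H) > 0 and tr(H) = 10 > 0, so H is positive definite and the point is a local minimum.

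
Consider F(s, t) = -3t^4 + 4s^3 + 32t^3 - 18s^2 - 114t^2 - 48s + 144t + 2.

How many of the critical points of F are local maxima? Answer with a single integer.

F separates as a function of s plus a function of t, so ∇F=0 decouples.
∂F/∂s = 12(s - 4)(s + 1) = 0 at s ∈ {-1, 4}; ∂F/∂t = -12(t - 4)(t - 3)(t - 1) = 0 at t ∈ {1, 3, 4}.
The Hessian is diagonal: diag(F_ss, F_tt). Second derivatives: F_ss(-1)=-60, F_ss(4)=60; F_tt(1)=-72, F_tt(3)=24, F_tt(4)=-36.
Local maxima occur where both diagonal entries negative: (-1, 1), (-1, 4). Count: 2.

2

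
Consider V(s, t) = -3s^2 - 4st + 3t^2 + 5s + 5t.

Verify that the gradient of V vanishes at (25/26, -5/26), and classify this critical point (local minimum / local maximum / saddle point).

saddle point

∇V = (-6s - 4t + 5, -4s + 6t + 5); substituting (25/26, -5/26) gives ∇V = (0, 0), so (25/26, -5/26) is indeed a critical point.
The Hessian of V is constant: H = [[-6, -4], [-4, 6]].
det(H) = (-6)·6 − (-4)² = -52.
Since det(H) < 0, H is indefinite and the critical point is a saddle point.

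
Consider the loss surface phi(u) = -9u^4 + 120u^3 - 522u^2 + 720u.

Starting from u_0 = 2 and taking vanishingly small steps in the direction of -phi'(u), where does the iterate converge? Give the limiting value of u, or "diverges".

phi'(u) = -36(u - 5)(u - 4)(u - 1), so phi'(2) = -216.
Gradient descent moves in the -phi' direction, i.e. u is increasing.
The nearest critical point in that direction is u = 4, where phi'' = 108 > 0 (a local minimum). The iterate converges there.

4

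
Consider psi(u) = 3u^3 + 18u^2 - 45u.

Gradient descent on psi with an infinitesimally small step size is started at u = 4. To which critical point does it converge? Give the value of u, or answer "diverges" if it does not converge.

1

psi'(u) = 9(u - 1)(u + 5), so psi'(4) = 243.
Gradient descent moves in the -psi' direction, i.e. u is decreasing.
The nearest critical point in that direction is u = 1, where psi'' = 54 > 0 (a local minimum). The iterate converges there.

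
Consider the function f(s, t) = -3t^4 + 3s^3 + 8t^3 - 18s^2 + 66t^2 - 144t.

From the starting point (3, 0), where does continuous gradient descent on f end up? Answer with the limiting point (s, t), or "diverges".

f is separable, so gradient descent decouples: s follows -∂f/∂s, t follows -∂f/∂t.
∂f/∂s = 9s(s - 4); at s=3 this is -27, so s increases.
∂f/∂t = -12(t - 4)(t - 1)(t + 3); at t=0 this is -144, so t increases.
s converges to its nearest critical value 4 (a local min of the s-part); t converges to 1. The iterate converges to (4, 1).

(4, 1)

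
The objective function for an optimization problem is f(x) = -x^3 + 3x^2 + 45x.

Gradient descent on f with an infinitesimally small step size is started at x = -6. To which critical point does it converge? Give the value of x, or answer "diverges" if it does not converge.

-3

f'(x) = -3(x - 5)(x + 3), so f'(-6) = -99.
Gradient descent moves in the -f' direction, i.e. x is increasing.
The nearest critical point in that direction is x = -3, where f'' = 24 > 0 (a local minimum). The iterate converges there.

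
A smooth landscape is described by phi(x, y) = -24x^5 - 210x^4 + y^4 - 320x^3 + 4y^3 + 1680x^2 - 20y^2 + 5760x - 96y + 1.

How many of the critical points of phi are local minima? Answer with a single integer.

phi separates as a function of x plus a function of y, so ∇phi=0 decouples.
∂phi/∂x = -120(x - 2)(x + 2)(x + 3)(x + 4) = 0 at x ∈ {-4, -3, -2, 2}; ∂phi/∂y = 4(y - 3)(y + 2)(y + 4) = 0 at y ∈ {-4, -2, 3}.
The Hessian is diagonal: diag(phi_xx, phi_yy). Second derivatives: phi_xx(-4)=1440, phi_xx(-3)=-600, phi_xx(-2)=960, phi_xx(2)=-14400; phi_yy(-4)=56, phi_yy(-2)=-40, phi_yy(3)=140.
Local minima occur where both diagonal entries positive: (-4, -4), (-4, 3), (-2, -4), (-2, 3). Count: 4.

4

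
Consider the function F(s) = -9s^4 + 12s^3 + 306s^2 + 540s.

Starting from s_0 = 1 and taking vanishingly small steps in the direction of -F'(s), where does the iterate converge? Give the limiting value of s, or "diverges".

-1

F'(s) = -36(s - 5)(s + 1)(s + 3), so F'(1) = 1152.
Gradient descent moves in the -F' direction, i.e. s is decreasing.
The nearest critical point in that direction is s = -1, where F'' = 432 > 0 (a local minimum). The iterate converges there.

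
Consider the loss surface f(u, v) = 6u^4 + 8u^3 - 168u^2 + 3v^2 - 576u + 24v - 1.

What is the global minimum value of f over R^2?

-2993

f(u,v) separates as P(u) + Q(v) − 1, so its minimum is min P + min Q − 1.
P'(u) = 24(u - 4)(u + 2)(u + 3) vanishes at u ∈ {-3, -2, 4}; Q'(v) = 6v + 24 vanishes at v ∈ {-4}.
Local minima of P (where P''>0): P(-3)=486, P(4)=-2944. Local minima of Q: Q(-4)=-48.
So the global minimum of f is P(4) + Q(-4) − 1 = -2944 − 48 − 1 = -2993, attained at (4, -4).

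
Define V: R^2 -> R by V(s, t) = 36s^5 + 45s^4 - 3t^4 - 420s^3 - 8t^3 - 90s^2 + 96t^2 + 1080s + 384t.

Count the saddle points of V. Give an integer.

6

V separates as a function of s plus a function of t, so ∇V=0 decouples.
∂V/∂s = 180(s - 2)(s - 1)(s + 1)(s + 3) = 0 at s ∈ {-3, -1, 1, 2}; ∂V/∂t = -12(t - 4)(t + 2)(t + 4) = 0 at t ∈ {-4, -2, 4}.
The Hessian is diagonal: diag(V_ss, V_tt). Second derivatives: V_ss(-3)=-7200, V_ss(-1)=2160, V_ss(1)=-1440, V_ss(2)=2700; V_tt(-4)=-192, V_tt(-2)=144, V_tt(4)=-576.
Saddle points occur where the two diagonal entries have opposite signs: (-3, -2), (-1, -4), (-1, 4), (1, -2), (2, -4), (2, 4). Count: 6.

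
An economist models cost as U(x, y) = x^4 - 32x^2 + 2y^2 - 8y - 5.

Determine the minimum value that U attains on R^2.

-269

U(x,y) separates as P(x) + Q(y) − 5, so its minimum is min P + min Q − 5.
P'(x) = 4x(x - 4)(x + 4) vanishes at x ∈ {-4, 0, 4}; Q'(y) = 4y - 8 vanishes at y ∈ {2}.
Local minima of P (where P''>0): P(-4)=-256, P(4)=-256. Local minima of Q: Q(2)=-8.
So the global minimum of U is P(-4) + Q(2) − 5 = -256 − 8 − 5 = -269, attained at (-4, 2).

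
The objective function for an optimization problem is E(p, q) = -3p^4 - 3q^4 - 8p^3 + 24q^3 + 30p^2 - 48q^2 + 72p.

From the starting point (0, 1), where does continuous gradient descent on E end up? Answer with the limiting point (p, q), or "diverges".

E is separable, so gradient descent decouples: p follows -∂E/∂p, q follows -∂E/∂q.
∂E/∂p = -12(p - 2)(p + 1)(p + 3); at p=0 this is 72, so p decreases.
∂E/∂q = -12q(q - 4)(q - 2); at q=1 this is -36, so q increases.
p converges to its nearest critical value -1 (a local min of the p-part); q converges to 2. The iterate converges to (-1, 2).

(-1, 2)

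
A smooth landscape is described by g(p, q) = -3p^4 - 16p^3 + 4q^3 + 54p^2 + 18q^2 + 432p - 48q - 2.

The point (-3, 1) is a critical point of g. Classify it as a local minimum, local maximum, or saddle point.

The mixed partial ∂²g/∂p∂q is 0, so the Hessian at any point is diag(g_pp, g_qq) = diag(12(-3p^2 - 8p + 9), 12(2q + 3)).
At (-3, 1): H = diag(72, 60).
Both eigenvalues are positive, so H is positive definite: a local minimum.

local minimum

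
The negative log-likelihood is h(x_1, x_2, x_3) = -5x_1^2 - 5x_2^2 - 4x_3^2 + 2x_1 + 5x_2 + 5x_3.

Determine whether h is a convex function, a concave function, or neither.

h is quadratic, so its Hessian is the constant matrix H = [[-10, 0, 0], [0, -10, 0], [0, 0, -8]].
Leading principal minors: -10, 100, -800.
Signs alternate −, +, − ⇒ H ≺ 0 ⇒ concave.

concave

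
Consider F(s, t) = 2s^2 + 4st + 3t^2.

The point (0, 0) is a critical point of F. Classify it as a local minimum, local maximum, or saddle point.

local minimum

The Hessian of F is constant: H = [[4, 4], [4, 6]].
det(H) = 4·6 − 4² = 8.
det(H) > 0 and tr(H) = 10 > 0, so H is positive definite and the point is a local minimum.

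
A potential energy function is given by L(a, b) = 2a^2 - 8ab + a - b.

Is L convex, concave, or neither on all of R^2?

L is quadratic, so its Hessian is the constant matrix H = [[4, -8], [-8, 0]].
det(H) = -64, tr(H) = 4.
det(H) < 0, so H is indefinite: neither convex nor concave.

neither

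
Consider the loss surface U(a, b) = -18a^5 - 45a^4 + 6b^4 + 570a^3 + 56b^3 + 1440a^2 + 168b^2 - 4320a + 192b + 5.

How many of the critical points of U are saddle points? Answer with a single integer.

U separates as a function of a plus a function of b, so ∇U=0 decouples.
∂U/∂a = -90(a - 4)(a - 1)(a + 3)(a + 4) = 0 at a ∈ {-4, -3, 1, 4}; ∂U/∂b = 24(b + 1)(b + 2)(b + 4) = 0 at b ∈ {-4, -2, -1}.
The Hessian is diagonal: diag(U_aa, U_bb). Second derivatives: U_aa(-4)=3600, U_aa(-3)=-2520, U_aa(1)=5400, U_aa(4)=-15120; U_bb(-4)=144, U_bb(-2)=-48, U_bb(-1)=72.
Saddle points occur where the two diagonal entries have opposite signs: (-4, -2), (-3, -4), (-3, -1), (1, -2), (4, -4), (4, -1). Count: 6.

6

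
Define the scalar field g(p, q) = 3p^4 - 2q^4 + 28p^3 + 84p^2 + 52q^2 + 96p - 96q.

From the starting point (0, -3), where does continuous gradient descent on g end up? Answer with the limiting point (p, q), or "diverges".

(-1, 1)

g is separable, so gradient descent decouples: p follows -∂g/∂p, q follows -∂g/∂q.
∂g/∂p = 12(p + 1)(p + 2)(p + 4); at p=0 this is 96, so p decreases.
∂g/∂q = -8(q - 3)(q - 1)(q + 4); at q=-3 this is -192, so q increases.
p converges to its nearest critical value -1 (a local min of the p-part); q converges to 1. The iterate converges to (-1, 1).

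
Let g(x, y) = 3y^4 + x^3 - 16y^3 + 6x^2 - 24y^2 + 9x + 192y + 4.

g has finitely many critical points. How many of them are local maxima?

1

g separates as a function of x plus a function of y, so ∇g=0 decouples.
∂g/∂x = 3(x + 1)(x + 3) = 0 at x ∈ {-3, -1}; ∂g/∂y = 12(y - 4)(y - 2)(y + 2) = 0 at y ∈ {-2, 2, 4}.
The Hessian is diagonal: diag(g_xx, g_yy). Second derivatives: g_xx(-3)=-6, g_xx(-1)=6; g_yy(-2)=288, g_yy(2)=-96, g_yy(4)=144.
Local maxima occur where both diagonal entries negative: (-3, 2). Count: 1.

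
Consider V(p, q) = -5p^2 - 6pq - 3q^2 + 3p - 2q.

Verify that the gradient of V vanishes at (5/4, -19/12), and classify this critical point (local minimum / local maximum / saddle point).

local maximum

∇V = (-10p - 6q + 3, -6p - 6q - 2); substituting (5/4, -19/12) gives ∇V = (0, 0), so (5/4, -19/12) is indeed a critical point.
The Hessian of V is constant: H = [[-10, -6], [-6, -6]].
det(H) = (-10)·(-6) − (-6)² = 24.
det(H) > 0 and tr(H) = -16 < 0, so H is negative definite and the point is a local maximum.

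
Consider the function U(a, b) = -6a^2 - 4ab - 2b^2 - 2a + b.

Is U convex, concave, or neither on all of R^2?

U is quadratic, so its Hessian is the constant matrix H = [[-12, -4], [-4, -4]].
det(H) = 32, tr(H) = -16.
det(H) > 0 and tr(H) < 0, so H is negative definite everywhere: concave.

concave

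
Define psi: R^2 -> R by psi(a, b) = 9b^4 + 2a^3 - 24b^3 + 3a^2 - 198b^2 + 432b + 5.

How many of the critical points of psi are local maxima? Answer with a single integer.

1

psi separates as a function of a plus a function of b, so ∇psi=0 decouples.
∂psi/∂a = 6a(a + 1) = 0 at a ∈ {-1, 0}; ∂psi/∂b = 36(b - 4)(b - 1)(b + 3) = 0 at b ∈ {-3, 1, 4}.
The Hessian is diagonal: diag(psi_aa, psi_bb). Second derivatives: psi_aa(-1)=-6, psi_aa(0)=6; psi_bb(-3)=1008, psi_bb(1)=-432, psi_bb(4)=756.
Local maxima occur where both diagonal entries negative: (-1, 1). Count: 1.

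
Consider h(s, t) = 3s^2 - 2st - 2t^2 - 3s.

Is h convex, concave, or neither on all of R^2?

h is quadratic, so its Hessian is the constant matrix H = [[6, -2], [-2, -4]].
det(H) = -28, tr(H) = 2.
det(H) < 0, so H is indefinite: neither convex nor concave.

neither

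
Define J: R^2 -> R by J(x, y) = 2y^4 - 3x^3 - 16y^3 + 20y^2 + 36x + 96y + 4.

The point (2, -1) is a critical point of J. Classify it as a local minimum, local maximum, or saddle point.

The mixed partial ∂²J/∂x∂y is 0, so the Hessian at any point is diag(J_xx, J_yy) = diag(-18x, 8(3y^2 - 12y + 5)).
At (2, -1): H = diag(-36, 160).
The eigenvalues have opposite signs, so H is indefinite: a saddle point.

saddle point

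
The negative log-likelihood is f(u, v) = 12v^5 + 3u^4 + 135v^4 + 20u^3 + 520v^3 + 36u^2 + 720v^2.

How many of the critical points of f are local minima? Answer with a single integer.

f separates as a function of u plus a function of v, so ∇f=0 decouples.
∂f/∂u = 12u(u + 2)(u + 3) = 0 at u ∈ {-3, -2, 0}; ∂f/∂v = 60v(v + 2)(v + 3)(v + 4) = 0 at v ∈ {-4, -3, -2, 0}.
The Hessian is diagonal: diag(f_uu, f_vv). Second derivatives: f_uu(-3)=36, f_uu(-2)=-24, f_uu(0)=72; f_vv(-4)=-480, f_vv(-3)=180, f_vv(-2)=-240, f_vv(0)=1440.
Local minima occur where both diagonal entries positive: (-3, -3), (-3, 0), (0, -3), (0, 0). Count: 4.

4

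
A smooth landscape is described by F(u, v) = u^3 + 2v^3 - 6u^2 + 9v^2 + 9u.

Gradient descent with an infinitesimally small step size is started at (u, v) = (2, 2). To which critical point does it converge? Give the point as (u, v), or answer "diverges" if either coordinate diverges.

(3, 0)

F is separable, so gradient descent decouples: u follows -∂F/∂u, v follows -∂F/∂v.
∂F/∂u = 3(u - 3)(u - 1); at u=2 this is -3, so u increases.
∂F/∂v = 6v(v + 3); at v=2 this is 60, so v decreases.
u converges to its nearest critical value 3 (a local min of the u-part); v converges to 0. The iterate converges to (3, 0).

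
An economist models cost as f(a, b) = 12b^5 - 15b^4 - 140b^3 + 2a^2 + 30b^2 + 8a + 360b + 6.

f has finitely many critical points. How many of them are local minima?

2

f separates as a function of a plus a function of b, so ∇f=0 decouples.
∂f/∂a = 4(a + 2) = 0 at a ∈ {-2}; ∂f/∂b = 60(b - 3)(b - 1)(b + 1)(b + 2) = 0 at b ∈ {-2, -1, 1, 3}.
The Hessian is diagonal: diag(f_aa, f_bb). Second derivatives: f_aa(-2)=4; f_bb(-2)=-900, f_bb(-1)=480, f_bb(1)=-720, f_bb(3)=2400.
Local minima occur where both diagonal entries positive: (-2, -1), (-2, 3). Count: 2.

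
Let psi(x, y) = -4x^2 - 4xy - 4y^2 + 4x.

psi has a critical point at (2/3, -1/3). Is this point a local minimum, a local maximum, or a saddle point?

The Hessian of psi is constant: H = [[-8, -4], [-4, -8]].
det(H) = (-8)·(-8) − (-4)² = 48.
det(H) > 0 and tr(H) = -16 < 0, so H is negative definite and the point is a local maximum.

local maximum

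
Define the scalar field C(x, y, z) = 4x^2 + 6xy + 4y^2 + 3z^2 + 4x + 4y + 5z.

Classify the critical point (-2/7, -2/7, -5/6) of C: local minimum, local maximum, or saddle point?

The Hessian is constant: H = [[8, 6, 0], [6, 8, 0], [0, 0, 6]].
Leading principal minors: Δ₁ = 8, Δ₂ = 28, Δ₃ = 168.
All leading minors are positive, so H is positive definite: a local minimum.

local minimum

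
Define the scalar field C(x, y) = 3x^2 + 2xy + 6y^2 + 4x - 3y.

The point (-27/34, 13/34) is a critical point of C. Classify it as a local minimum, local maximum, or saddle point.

The Hessian of C is constant: H = [[6, 2], [2, 12]].
det(H) = 6·12 − 2² = 68.
det(H) > 0 and tr(H) = 18 > 0, so H is positive definite and the point is a local minimum.

local minimum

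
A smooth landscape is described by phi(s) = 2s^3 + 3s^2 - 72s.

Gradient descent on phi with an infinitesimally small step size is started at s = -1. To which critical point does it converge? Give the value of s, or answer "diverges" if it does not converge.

3

phi'(s) = 6(s - 3)(s + 4), so phi'(-1) = -72.
Gradient descent moves in the -phi' direction, i.e. s is increasing.
The nearest critical point in that direction is s = 3, where phi'' = 42 > 0 (a local minimum). The iterate converges there.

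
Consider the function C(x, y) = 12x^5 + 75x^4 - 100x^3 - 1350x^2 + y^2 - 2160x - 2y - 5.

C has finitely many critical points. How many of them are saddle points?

2

C separates as a function of x plus a function of y, so ∇C=0 decouples.
∂C/∂x = 60(x - 3)(x + 1)(x + 3)(x + 4) = 0 at x ∈ {-4, -3, -1, 3}; ∂C/∂y = 2(y - 1) = 0 at y ∈ {1}.
The Hessian is diagonal: diag(C_xx, C_yy). Second derivatives: C_xx(-4)=-1260, C_xx(-3)=720, C_xx(-1)=-1440, C_xx(3)=10080; C_yy(1)=2.
Saddle points occur where the two diagonal entries have opposite signs: (-4, 1), (-1, 1). Count: 2.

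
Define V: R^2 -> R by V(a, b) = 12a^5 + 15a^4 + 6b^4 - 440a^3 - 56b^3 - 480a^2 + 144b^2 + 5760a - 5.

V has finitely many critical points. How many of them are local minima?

V separates as a function of a plus a function of b, so ∇V=0 decouples.
∂V/∂a = 60(a - 4)(a - 2)(a + 3)(a + 4) = 0 at a ∈ {-4, -3, 2, 4}; ∂V/∂b = 24b(b - 4)(b - 3) = 0 at b ∈ {0, 3, 4}.
The Hessian is diagonal: diag(V_aa, V_bb). Second derivatives: V_aa(-4)=-2880, V_aa(-3)=2100, V_aa(2)=-3600, V_aa(4)=6720; V_bb(0)=288, V_bb(3)=-72, V_bb(4)=96.
Local minima occur where both diagonal entries positive: (-3, 0), (-3, 4), (4, 0), (4, 4). Count: 4.

4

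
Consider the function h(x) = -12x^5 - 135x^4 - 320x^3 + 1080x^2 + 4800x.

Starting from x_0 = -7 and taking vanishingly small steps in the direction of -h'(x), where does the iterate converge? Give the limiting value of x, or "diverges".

h'(x) = -60(x - 2)(x + 2)(x + 4)(x + 5), so h'(-7) = -16200.
Gradient descent moves in the -h' direction, i.e. x is increasing.
The nearest critical point in that direction is x = -5, where h'' = 1260 > 0 (a local minimum). The iterate converges there.

-5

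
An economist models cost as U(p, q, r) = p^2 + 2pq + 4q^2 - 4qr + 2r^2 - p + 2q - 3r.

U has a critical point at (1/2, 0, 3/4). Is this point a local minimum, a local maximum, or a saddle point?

The Hessian is constant: H = [[2, 2, 0], [2, 8, -4], [0, -4, 4]].
Leading principal minors: Δ₁ = 2, Δ₂ = 12, Δ₃ = 16.
All leading minors are positive, so H is positive definite: a local minimum.

local minimum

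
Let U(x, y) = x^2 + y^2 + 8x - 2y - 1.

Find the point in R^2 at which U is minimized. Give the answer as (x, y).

U(x,y) separates as P(x) + Q(y) − 1, so its minimum is min P + min Q − 1.
P'(x) = 2x + 8 vanishes at x ∈ {-4}; Q'(y) = 2y - 2 vanishes at y ∈ {1}.
Local minima of P (where P''>0): P(-4)=-16. Local minima of Q: Q(1)=-1.
So the global minimum of U is P(-4) + Q(1) − 1 = -16 − 1 − 1 = -18, attained at (-4, 1).

(-4, 1)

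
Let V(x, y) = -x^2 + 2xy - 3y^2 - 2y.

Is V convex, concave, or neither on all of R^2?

V is quadratic, so its Hessian is the constant matrix H = [[-2, 2], [2, -6]].
det(H) = 8, tr(H) = -8.
det(H) > 0 and tr(H) < 0, so H is negative definite everywhere: concave.

concave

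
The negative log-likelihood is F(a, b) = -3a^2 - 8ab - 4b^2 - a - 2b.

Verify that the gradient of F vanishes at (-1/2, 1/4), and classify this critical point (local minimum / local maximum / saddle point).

∇F = (-6a - 8b - 1, -8a - 8b - 2); substituting (-1/2, 1/4) gives ∇F = (0, 0), so (-1/2, 1/4) is indeed a critical point.
The Hessian of F is constant: H = [[-6, -8], [-8, -8]].
det(H) = (-6)·(-8) − (-8)² = -16.
Since det(H) < 0, H is indefinite and the critical point is a saddle point.

saddle point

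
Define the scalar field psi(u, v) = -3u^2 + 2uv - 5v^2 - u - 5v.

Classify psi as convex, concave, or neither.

psi is quadratic, so its Hessian is the constant matrix H = [[-6, 2], [2, -10]].
det(H) = 56, tr(H) = -16.
det(H) > 0 and tr(H) < 0, so H is negative definite everywhere: concave.

concave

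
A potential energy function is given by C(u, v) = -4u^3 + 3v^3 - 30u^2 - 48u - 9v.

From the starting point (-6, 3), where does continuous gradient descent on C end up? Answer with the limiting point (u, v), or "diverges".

C is separable, so gradient descent decouples: u follows -∂C/∂u, v follows -∂C/∂v.
∂C/∂u = -12(u + 1)(u + 4); at u=-6 this is -120, so u increases.
∂C/∂v = 9(v - 1)(v + 1); at v=3 this is 72, so v decreases.
u converges to its nearest critical value -4 (a local min of the u-part); v converges to 1. The iterate converges to (-4, 1).

(-4, 1)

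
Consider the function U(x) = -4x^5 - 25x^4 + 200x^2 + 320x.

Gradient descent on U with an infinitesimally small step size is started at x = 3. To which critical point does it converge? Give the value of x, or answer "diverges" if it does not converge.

diverges

U'(x) = -20(x - 2)(x + 1)(x + 2)(x + 4), so U'(3) = -2800.
Gradient descent moves in the -U' direction, i.e. x is increasing.
There is no critical point above x=3, and U' keeps the same sign, so the iterate runs off to +∞.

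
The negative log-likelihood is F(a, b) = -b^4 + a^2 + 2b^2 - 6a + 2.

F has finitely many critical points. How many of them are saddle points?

F separates as a function of a plus a function of b, so ∇F=0 decouples.
∂F/∂a = 2(a - 3) = 0 at a ∈ {3}; ∂F/∂b = -4b(b - 1)(b + 1) = 0 at b ∈ {-1, 0, 1}.
The Hessian is diagonal: diag(F_aa, F_bb). Second derivatives: F_aa(3)=2; F_bb(-1)=-8, F_bb(0)=4, F_bb(1)=-8.
Saddle points occur where the two diagonal entries have opposite signs: (3, -1), (3, 1). Count: 2.

2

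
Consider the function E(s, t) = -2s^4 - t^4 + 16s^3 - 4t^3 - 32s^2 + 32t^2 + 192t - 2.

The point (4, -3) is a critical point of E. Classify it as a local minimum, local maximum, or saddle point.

saddle point

The mixed partial ∂²E/∂s∂t is 0, so the Hessian at any point is diag(E_ss, E_tt) = diag(8(-3s^2 + 12s - 8), 4(-3t^2 - 6t + 16)).
At (4, -3): H = diag(-64, 28).
The eigenvalues have opposite signs, so H is indefinite: a saddle point.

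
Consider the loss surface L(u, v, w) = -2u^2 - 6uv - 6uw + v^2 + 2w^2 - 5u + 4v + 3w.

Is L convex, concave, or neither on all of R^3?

L is quadratic, so its Hessian is the constant matrix H = [[-4, -6, -6], [-6, 2, 0], [-6, 0, 4]].
Leading principal minors: -4, -44, -248.
Neither pattern holds ⇒ H is indefinite ⇒ neither convex nor concave.

neither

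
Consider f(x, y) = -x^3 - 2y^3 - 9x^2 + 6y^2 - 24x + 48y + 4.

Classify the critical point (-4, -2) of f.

local minimum

The mixed partial ∂²f/∂x∂y is 0, so the Hessian at any point is diag(f_xx, f_yy) = diag(-6(x + 3), 12(-y + 1)).
At (-4, -2): H = diag(6, 36).
Both eigenvalues are positive, so H is positive definite: a local minimum.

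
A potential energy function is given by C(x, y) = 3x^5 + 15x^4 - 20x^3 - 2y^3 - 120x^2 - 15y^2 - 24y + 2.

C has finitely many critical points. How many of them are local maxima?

2

C separates as a function of x plus a function of y, so ∇C=0 decouples.
∂C/∂x = 15x(x - 2)(x + 2)(x + 4) = 0 at x ∈ {-4, -2, 0, 2}; ∂C/∂y = -6(y + 1)(y + 4) = 0 at y ∈ {-4, -1}.
The Hessian is diagonal: diag(C_xx, C_yy). Second derivatives: C_xx(-4)=-720, C_xx(-2)=240, C_xx(0)=-240, C_xx(2)=720; C_yy(-4)=18, C_yy(-1)=-18.
Local maxima occur where both diagonal entries negative: (-4, -1), (0, -1). Count: 2.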